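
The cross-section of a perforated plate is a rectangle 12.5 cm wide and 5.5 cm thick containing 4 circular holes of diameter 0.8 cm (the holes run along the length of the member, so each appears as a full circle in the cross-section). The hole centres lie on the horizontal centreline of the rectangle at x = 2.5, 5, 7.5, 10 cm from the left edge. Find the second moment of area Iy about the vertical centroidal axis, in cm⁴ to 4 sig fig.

Split into non-overlapping primitives; take the origin at the lower-left of the bounding box.
Plate: 12.5 × 5.5, A = 68.75 cm², x = 6.25 cm, Ī = 895.182 cm⁴.
Hole 1 (subtracted): ⌀0.8, A = 0.502655 cm², x = 2.5 cm, Ī = 0.0201062 cm⁴.
Hole 2 (subtracted): ⌀0.8, A = 0.502655 cm², x = 5 cm, Ī = 0.0201062 cm⁴.
Hole 3 (subtracted): ⌀0.8, A = 0.502655 cm², x = 7.5 cm, Ī = 0.0201062 cm⁴.
Hole 4 (subtracted): ⌀0.8, A = 0.502655 cm², x = 10 cm, Ī = 0.0201062 cm⁴.
By symmetry the centroid is at mid-width, x̄ = 6.25 cm.
Transfer each piece to the vertical centroidal axis using Ī + A·d² with d = x − 6.25:
  plate: d = 0 cm → contributes +895.182 cm⁴
  hole 1: d = -3.75 cm → contributes −7.08869 cm⁴
  hole 2: d = -1.25 cm → contributes −0.805504 cm⁴
  hole 3: d = 1.25 cm → contributes −0.805504 cm⁴
  hole 4: d = 3.75 cm → contributes −7.08869 cm⁴
Total I = 879.394 cm⁴.

Iy ≈ 879.4 cm⁴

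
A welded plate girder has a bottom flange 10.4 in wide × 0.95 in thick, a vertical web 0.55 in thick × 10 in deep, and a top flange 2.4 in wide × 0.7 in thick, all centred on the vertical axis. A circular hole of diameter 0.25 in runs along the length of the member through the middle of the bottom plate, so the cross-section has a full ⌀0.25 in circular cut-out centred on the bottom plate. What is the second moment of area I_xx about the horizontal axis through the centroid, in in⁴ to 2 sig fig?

Split into non-overlapping primitives; take the origin at the lower-left of the bounding box.
Bottom plate: 10.4 × 0.95, A = 9.88 in², y = 0.475 in, Ī = 0.7431 in⁴.
Web plate: 0.55 × 10, A = 5.5 in², y = 5.95 in, Ī = 45.83 in⁴.
Top plate: 2.4 × 0.7, A = 1.68 in², y = 11.3 in, Ī = 0.0686 in⁴.
Hole (subtracted): ⌀0.25, A = 0.04909 in², y = 0.475 in, Ī = 0.0001917 in⁴.
Centroid: ȳ = ΣA·y / ΣA = 3.314 in.
Transfer each piece to the horizontal axis through the centroid using Ī + A·d² with d = y − 3.314:
  bottom plate: d = -2.839 in → contributes +80.39 in⁴
  web plate: d = 2.636 in → contributes +84.04 in⁴
  top plate: d = 7.986 in → contributes +107.2 in⁴
  hole: d = -2.839 in → contributes −0.3959 in⁴
Total I = 271.2 in⁴.

I_xx ≈ 270 in⁴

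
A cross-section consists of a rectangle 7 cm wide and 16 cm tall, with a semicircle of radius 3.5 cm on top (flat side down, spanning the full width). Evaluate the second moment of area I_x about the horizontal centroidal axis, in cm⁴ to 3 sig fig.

I_x ≈ 3880 cm⁴

Split into non-overlapping primitives; take the origin at the lower-left of the bounding box.
Rectangular body: 7 × 16, A = 112 cm², y = 8 cm, Ī = 2389.3 cm⁴.
Semicircular cap: semicircle r = 3.5, A = 19.242 cm², y = 17.485 cm, Ī = 16.47 cm⁴.
Centroid: ȳ = ΣA·y / ΣA = 9.3907 cm.
Transfer each piece to the horizontal centroidal axis using Ī + A·d² with d = y − 9.3907:
  rectangular body: d = -1.3907 cm → contributes +2 606 cm⁴
  semicircular cap: d = 8.0947 cm → contributes +1277.3 cm⁴
Total I = 3883.3 cm⁴.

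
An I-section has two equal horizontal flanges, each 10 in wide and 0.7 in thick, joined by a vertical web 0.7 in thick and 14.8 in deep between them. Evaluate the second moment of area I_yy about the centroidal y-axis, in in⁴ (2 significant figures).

Decompose the section into non-overlapping parts with the origin at the bottom-left of its bounding rectangle.
Bottom flange: 10 × 0.7, A = 7 in², x = 5 in, Ī = 58.33 in⁴.
Web: 0.7 × 14.8, A = 10.36 in², x = 5 in, Ī = 0.423 in⁴.
Top flange: 10 × 0.7, A = 7 in², x = 5 in, Ī = 58.33 in⁴.
By symmetry the centroid is at mid-width, x̄ = 5 in.
All pieces are centred on the centroidal y-axis, so I = ΣĪ = 117.1 in⁴.

I_yy ≈ 120 in⁴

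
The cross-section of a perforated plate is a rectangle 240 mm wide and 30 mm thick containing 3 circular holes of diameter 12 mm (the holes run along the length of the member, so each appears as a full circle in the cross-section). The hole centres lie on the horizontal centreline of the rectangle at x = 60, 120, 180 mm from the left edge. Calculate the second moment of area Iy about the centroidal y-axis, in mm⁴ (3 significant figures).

Split into non-overlapping primitives; take the origin at the lower-left of the bounding box.
Plate: 240 × 30, A = 7 200 mm², x = 120 mm, Ī = 34 560 000 mm⁴.
Hole 1 (subtracted): ⌀12, A = 113.1 mm², x = 60 mm, Ī = 1017.9 mm⁴.
Hole 2 (subtracted): ⌀12, A = 113.1 mm², x = 120 mm, Ī = 1017.9 mm⁴.
Hole 3 (subtracted): ⌀12, A = 113.1 mm², x = 180 mm, Ī = 1017.9 mm⁴.
By symmetry the centroid is at mid-width, x̄ = 120 mm.
Transfer each piece to the centroidal y-axis using Ī + A·d² with d = x − 120:
  plate: d = 0 mm → contributes +34 560 000 mm⁴
  hole 1: d = -60 mm → contributes −408 168 mm⁴
  hole 2: d = 0 mm → contributes −1017.9 mm⁴
  hole 3: d = 60 mm → contributes −408 168 mm⁴
Total I = 33 742 646 mm⁴.

Iy ≈ 3.37 × 10⁷ mm⁴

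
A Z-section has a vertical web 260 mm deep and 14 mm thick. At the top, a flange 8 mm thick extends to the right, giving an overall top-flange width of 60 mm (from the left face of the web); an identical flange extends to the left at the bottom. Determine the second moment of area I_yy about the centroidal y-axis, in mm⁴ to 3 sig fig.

I_yy ≈ 8.52 × 10⁵ mm⁴

Split into non-overlapping primitives; take the origin at the lower-left of the bounding box.
Web: 14 × 260, A = 3 640 mm², x = 53 mm, Ī = 59 453 mm⁴.
Top flange (beyond web): 46 × 8, A = 368 mm², x = 83 mm, Ī = 64 891 mm⁴.
Bottom flange (beyond web): 46 × 8, A = 368 mm², x = 23 mm, Ī = 64 891 mm⁴.
Centroid: x̄ = ΣA·x / ΣA = 53 mm.
Transfer each piece to the centroidal y-axis using Ī + A·d² with d = x − 53:
  web: d = 0 mm → contributes +59 453 mm⁴
  top flange (beyond web): d = 30 mm → contributes +396 091 mm⁴
  bottom flange (beyond web): d = -30 mm → contributes +396 091 mm⁴
Total I = 851 635 mm⁴.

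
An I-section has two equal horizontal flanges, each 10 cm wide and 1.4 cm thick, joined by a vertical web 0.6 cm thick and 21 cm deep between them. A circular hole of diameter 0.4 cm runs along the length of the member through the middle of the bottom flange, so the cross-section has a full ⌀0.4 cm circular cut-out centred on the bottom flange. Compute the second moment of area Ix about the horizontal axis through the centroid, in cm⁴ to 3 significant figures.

Ix ≈ 3960 cm⁴

Treat the section as a set of non-overlapping primitives; coordinates are from the bounding-box lower-left.
Bottom flange: 10 × 1.4, A = 14 cm², y = 0.7 cm, Ī = 2.2867 cm⁴.
Web: 0.6 × 21, A = 12.6 cm², y = 11.9 cm, Ī = 463.05 cm⁴.
Top flange: 10 × 1.4, A = 14 cm², y = 23.1 cm, Ī = 2.2867 cm⁴.
Hole (subtracted): ⌀0.4, A = 0.12566 cm², y = 0.7 cm, Ī = 0.0012566 cm⁴.
Centroid: ȳ = ΣA·y / ΣA = 11.935 cm.
Transfer each piece to the horizontal axis through the centroid using Ī + A·d² with d = y − 11.935:
  bottom flange: d = -11.235 cm → contributes +1769.4 cm⁴
  web: d = -0.034773 cm → contributes +463.07 cm⁴
  top flange: d = 11.165 cm → contributes +1747.6 cm⁴
  hole: d = -11.235 cm → contributes −15.863 cm⁴
Total I = 3964.1 cm⁴.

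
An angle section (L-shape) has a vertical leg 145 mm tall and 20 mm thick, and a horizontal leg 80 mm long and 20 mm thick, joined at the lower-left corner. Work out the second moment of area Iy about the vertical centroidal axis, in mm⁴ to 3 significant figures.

Decompose the section into non-overlapping parts with the origin at the bottom-left of its bounding rectangle.
Vertical leg: 20 × 145, A = 2 900 mm², x = 10 mm, Ī = 96 667 mm⁴.
Horizontal leg (remainder): 60 × 20, A = 1 200 mm², x = 50 mm, Ī = 360 000 mm⁴.
Centroid: x̄ = ΣA·x / ΣA = 21.707 mm.
Transfer each piece to the vertical centroidal axis using Ī + A·d² with d = x − 21.707:
  vertical leg: d = -11.707 mm → contributes +494 144 mm⁴
  horizontal leg (remainder): d = 28.293 mm → contributes +1 320 571 mm⁴
Total I = 1 814 715 mm⁴.

Iy ≈ 1.81 × 10⁶ mm⁴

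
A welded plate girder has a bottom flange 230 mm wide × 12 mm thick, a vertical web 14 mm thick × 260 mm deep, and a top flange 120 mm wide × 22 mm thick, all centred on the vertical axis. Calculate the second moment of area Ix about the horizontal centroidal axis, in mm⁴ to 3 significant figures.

Ix ≈ 1.24 × 10⁸ mm⁴

Split into non-overlapping primitives; take the origin at the lower-left of the bounding box.
Bottom plate: 230 × 12, A = 2 760 mm², y = 6 mm, Ī = 33 120 mm⁴.
Web plate: 14 × 260, A = 3 640 mm², y = 142 mm, Ī = 20 505 333 mm⁴.
Top plate: 120 × 22, A = 2 640 mm², y = 283 mm, Ī = 106 480 mm⁴.
Centroid: ȳ = ΣA·y / ΣA = 141.65 mm.
Transfer each piece to the horizontal centroidal axis using Ī + A·d² with d = y − 141.65:
  bottom plate: d = -135.65 mm → contributes +50 823 311 mm⁴
  web plate: d = 0.34513 mm → contributes +20 505 767 mm⁴
  top plate: d = 141.35 mm → contributes +52 849 579 mm⁴
Total I = 124 178 657 mm⁴.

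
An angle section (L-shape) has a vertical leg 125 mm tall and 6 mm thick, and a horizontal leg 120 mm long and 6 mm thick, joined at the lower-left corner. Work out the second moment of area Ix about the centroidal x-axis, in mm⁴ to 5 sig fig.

Decompose the section into non-overlapping parts with the origin at the bottom-left of its bounding rectangle.
Vertical leg: 6 × 125, A = 750 mm², y = 62.5 mm, Ī = 976562.5 mm⁴.
Horizontal leg (remainder): 114 × 6, A = 684 mm², y = 3 mm, Ī = 2 052 mm⁴.
Centroid: ȳ = ΣA·y / ΣA = 34.11925 mm.
Transfer each piece to the centroidal x-axis using Ī + A·d² with d = y − 34.11925:
  vertical leg: d = 28.38075 mm → contributes +1 580 663 mm⁴
  horizontal leg (remainder): d = -31.11925 mm → contributes +664442.7 mm⁴
Total I = 2 245 106 mm⁴.

Ix ≈ 2.2451 × 10⁶ mm⁴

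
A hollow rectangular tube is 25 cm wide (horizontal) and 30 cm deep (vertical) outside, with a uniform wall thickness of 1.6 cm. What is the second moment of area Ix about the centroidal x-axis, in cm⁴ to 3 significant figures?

Ix ≈ 2.13 × 10⁴ cm⁴

Split into non-overlapping primitives; take the origin at the lower-left of the bounding box.
Outer rectangle: 25 × 30, A = 750 cm², y = 15 cm, Ī = 56 250 cm⁴.
Inner void (subtracted): 21.8 × 26.8, A = 584.24 cm², y = 15 cm, Ī = 34 969 cm⁴.
By symmetry the centroid is at mid-height, ȳ = 15 cm.
All pieces are centred on the centroidal x-axis, so I = ΣĪ (holes subtracted) = 21 281 cm⁴.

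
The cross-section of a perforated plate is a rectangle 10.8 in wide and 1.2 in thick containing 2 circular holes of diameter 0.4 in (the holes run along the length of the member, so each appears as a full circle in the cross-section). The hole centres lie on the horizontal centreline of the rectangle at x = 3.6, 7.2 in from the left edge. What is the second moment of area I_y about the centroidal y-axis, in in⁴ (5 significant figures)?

I_y ≈ 125.15 in⁴

Decompose the section into non-overlapping parts with the origin at the bottom-left of its bounding rectangle.
Plate: 10.8 × 1.2, A = 12.96 in², x = 5.4 in, Ī = 125.9712 in⁴.
Hole 1 (subtracted): ⌀0.4, A = 0.1256637 in², x = 3.6 in, Ī = 0.001256637 in⁴.
Hole 2 (subtracted): ⌀0.4, A = 0.1256637 in², x = 7.2 in, Ī = 0.001256637 in⁴.
By symmetry the centroid is at mid-width, x̄ = 5.4 in.
Transfer each piece to the centroidal y-axis using Ī + A·d² with d = x − 5.4:
  plate: d = 0 in → contributes +125.9712 in⁴
  hole 1: d = -1.8 in → contributes −0.408407 in⁴
  hole 2: d = 1.8 in → contributes −0.408407 in⁴
Total I = 125.1544 in⁴.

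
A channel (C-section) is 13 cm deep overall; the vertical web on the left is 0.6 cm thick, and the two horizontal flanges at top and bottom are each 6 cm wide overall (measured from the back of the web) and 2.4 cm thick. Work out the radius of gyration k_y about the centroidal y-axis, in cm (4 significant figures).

k_y ≈ 1.864 cm

Break the section into simple shapes (no overlaps), measuring from the bottom-left corner of the bounding box.
Web: 0.6 × 13, A = 7.8 cm², x = 0.3 cm, Ī = 0.234 cm⁴.
Top flange (beyond web): 5.4 × 2.4, A = 12.96 cm², x = 3.3 cm, Ī = 31.4928 cm⁴.
Bottom flange (beyond web): 5.4 × 2.4, A = 12.96 cm², x = 3.3 cm, Ī = 31.4928 cm⁴.
Centroid: x̄ = ΣA·x / ΣA = 2.60605 cm.
Transfer each piece to the centroidal y-axis using Ī + A·d² with d = x − 2.60605:
  web: d = -2.30605 cm → contributes +41.7134 cm⁴
  top flange (beyond web): d = 0.69395 cm → contributes +37.7339 cm⁴
  bottom flange (beyond web): d = 0.69395 cm → contributes +37.7339 cm⁴
Total I = 117.181 cm⁴.
Radius of gyration: k = √(I/A) = √(117.181 / 33.72) = 1.86417 cm.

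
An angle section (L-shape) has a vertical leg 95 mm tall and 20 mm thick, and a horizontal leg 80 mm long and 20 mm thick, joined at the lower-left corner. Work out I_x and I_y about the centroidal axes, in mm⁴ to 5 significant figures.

Split into non-overlapping primitives; take the origin at the lower-left of the bounding box.
Vertical leg: 20 × 95, A = 1 900 mm², y = 47.5 mm, Ī = 1 428 958 mm⁴.
Horizontal leg (remainder): 60 × 20, A = 1 200 mm², y = 10 mm, Ī = 40 000 mm⁴.
Centroid: ȳ = ΣA·y / ΣA = 32.98387 mm.
Transfer each piece to the centroidal x-axis using Ī + A·d² with d = y − 32.98387:
  vertical leg: d = 14.51613 mm → contributes +1 829 323 mm⁴
  horizontal leg (remainder): d = -22.98387 mm → contributes +673 910 mm⁴
Total I = 2 503 233 mm⁴.
For the y-axis: x̄ = 25.48387 mm.
Repeating about the centroidal y-axis gives I_y = 1 600 108 mm⁴.

I_x ≈ 2.5032 × 10⁶ mm⁴, I_y ≈ 1.6001 × 10⁶ mm⁴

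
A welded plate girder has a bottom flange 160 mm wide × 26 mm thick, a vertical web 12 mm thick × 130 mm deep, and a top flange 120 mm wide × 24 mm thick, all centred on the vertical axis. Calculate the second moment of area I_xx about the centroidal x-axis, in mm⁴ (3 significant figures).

Decompose the section into non-overlapping parts with the origin at the bottom-left of its bounding rectangle.
Bottom plate: 160 × 26, A = 4 160 mm², y = 13 mm, Ī = 234 347 mm⁴.
Web plate: 12 × 130, A = 1 560 mm², y = 91 mm, Ī = 2 197 000 mm⁴.
Top plate: 120 × 24, A = 2 880 mm², y = 168 mm, Ī = 138 240 mm⁴.
Centroid: ȳ = ΣA·y / ΣA = 79.056 mm.
Transfer each piece to the centroidal x-axis using Ī + A·d² with d = y − 79.056:
  bottom plate: d = -66.056 mm → contributes +18 385 968 mm⁴
  web plate: d = 11.944 mm → contributes +2 419 555 mm⁴
  top plate: d = 88.944 mm → contributes +22 922 117 mm⁴
Total I = 43 727 640 mm⁴.

I_xx ≈ 4.37 × 10⁷ mm⁴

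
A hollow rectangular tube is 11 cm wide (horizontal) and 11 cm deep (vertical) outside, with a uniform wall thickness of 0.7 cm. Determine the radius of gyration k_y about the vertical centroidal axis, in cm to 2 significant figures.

k_y ≈ 4.2 cm

Split into non-overlapping primitives; take the origin at the lower-left of the bounding box.
Outer rectangle: 11 × 11, A = 121 cm², x = 5.5 cm, Ī = 1 220 cm⁴.
Inner void (subtracted): 9.6 × 9.6, A = 92.16 cm², x = 5.5 cm, Ī = 707.8 cm⁴.
By symmetry the centroid is at mid-width, x̄ = 5.5 cm.
All pieces are centred on the vertical centroidal axis, so I = ΣĪ (holes subtracted) = 512.3 cm⁴.
Radius of gyration: k = √(I/A) = √(512.3 / 28.84) = 4.215 cm.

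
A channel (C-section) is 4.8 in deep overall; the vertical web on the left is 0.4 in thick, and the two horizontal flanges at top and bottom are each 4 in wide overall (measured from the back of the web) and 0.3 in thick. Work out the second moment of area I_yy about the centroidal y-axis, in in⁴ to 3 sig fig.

I_yy ≈ 6.42 in⁴

Break the section into simple shapes (no overlaps), measuring from the bottom-left corner of the bounding box.
Web: 0.4 × 4.8, A = 1.92 in², x = 0.2 in, Ī = 0.0256 in⁴.
Top flange (beyond web): 3.6 × 0.3, A = 1.08 in², x = 2.2 in, Ī = 1.1664 in⁴.
Bottom flange (beyond web): 3.6 × 0.3, A = 1.08 in², x = 2.2 in, Ī = 1.1664 in⁴.
Centroid: x̄ = ΣA·x / ΣA = 1.2588 in.
Transfer each piece to the centroidal y-axis using Ī + A·d² with d = x − 1.2588:
  web: d = -1.0588 in → contributes +2.1781 in⁴
  top flange (beyond web): d = 0.94118 in → contributes +2.1231 in⁴
  bottom flange (beyond web): d = 0.94118 in → contributes +2.1231 in⁴
Total I = 6.4243 in⁴.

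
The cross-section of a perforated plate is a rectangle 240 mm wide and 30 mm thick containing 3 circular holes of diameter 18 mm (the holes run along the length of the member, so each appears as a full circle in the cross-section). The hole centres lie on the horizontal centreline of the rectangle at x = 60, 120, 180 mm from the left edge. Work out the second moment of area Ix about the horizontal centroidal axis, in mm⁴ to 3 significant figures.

Ix ≈ 5.25 × 10⁵ mm⁴

Decompose the section into non-overlapping parts with the origin at the bottom-left of its bounding rectangle.
Plate: 240 × 30, A = 7 200 mm², y = 15 mm, Ī = 540 000 mm⁴.
Hole 1 (subtracted): ⌀18, A = 254.47 mm², y = 15 mm, Ī = 5 153 mm⁴.
Hole 2 (subtracted): ⌀18, A = 254.47 mm², y = 15 mm, Ī = 5 153 mm⁴.
Hole 3 (subtracted): ⌀18, A = 254.47 mm², y = 15 mm, Ī = 5 153 mm⁴.
By symmetry the centroid is at mid-height, ȳ = 15 mm.
All pieces are centred on the horizontal centroidal axis, so I = ΣĪ (holes subtracted) = 524 541 mm⁴.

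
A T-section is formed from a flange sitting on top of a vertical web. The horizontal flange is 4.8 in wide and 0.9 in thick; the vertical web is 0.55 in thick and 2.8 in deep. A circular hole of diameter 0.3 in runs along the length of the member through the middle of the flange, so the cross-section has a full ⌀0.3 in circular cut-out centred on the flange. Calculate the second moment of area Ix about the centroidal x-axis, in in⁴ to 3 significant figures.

Ix ≈ 5.17 in⁴

Treat the section as a set of non-overlapping primitives; coordinates are from the bounding-box lower-left.
Flange: 4.8 × 0.9, A = 4.32 in², y = 3.25 in, Ī = 0.2916 in⁴.
Web: 0.55 × 2.8, A = 1.54 in², y = 1.4 in, Ī = 1.0061 in⁴.
Hole (subtracted): ⌀0.3, A = 0.070686 in², y = 3.25 in, Ī = 0.00039761 in⁴.
Centroid: ȳ = ΣA·y / ΣA = 2.7579 in.
Transfer each piece to the centroidal x-axis using Ī + A·d² with d = y − 2.7579:
  flange: d = 0.49211 in → contributes +1.3378 in⁴
  web: d = -1.3579 in → contributes +3.8457 in⁴
  hole: d = 0.49211 in → contributes −0.017516 in⁴
Total I = 5.166 in⁴.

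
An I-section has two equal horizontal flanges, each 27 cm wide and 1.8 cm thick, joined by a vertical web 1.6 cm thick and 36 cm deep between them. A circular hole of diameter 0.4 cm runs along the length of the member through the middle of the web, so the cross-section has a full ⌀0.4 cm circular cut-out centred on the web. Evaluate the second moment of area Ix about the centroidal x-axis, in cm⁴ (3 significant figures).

Ix ≈ 4.10 × 10⁴ cm⁴

Split into non-overlapping primitives; take the origin at the lower-left of the bounding box.
Bottom flange: 27 × 1.8, A = 48.6 cm², y = 0.9 cm, Ī = 13.122 cm⁴.
Web: 1.6 × 36, A = 57.6 cm², y = 19.8 cm, Ī = 6220.8 cm⁴.
Top flange: 27 × 1.8, A = 48.6 cm², y = 38.7 cm, Ī = 13.122 cm⁴.
Hole (subtracted): ⌀0.4, A = 0.12566 cm², y = 19.8 cm, Ī = 0.0012566 cm⁴.
By symmetry the centroid is at mid-height, ȳ = 19.8 cm.
Transfer each piece to the centroidal x-axis using Ī + A·d² with d = y − 19.8:
  bottom flange: d = -18.9 cm → contributes +17 374 cm⁴
  web: d = 0 cm → contributes +6220.8 cm⁴
  top flange: d = 18.9 cm → contributes +17 374 cm⁴
  hole: d = 0 cm → contributes −0.0012566 cm⁴
Total I = 40 968 cm⁴.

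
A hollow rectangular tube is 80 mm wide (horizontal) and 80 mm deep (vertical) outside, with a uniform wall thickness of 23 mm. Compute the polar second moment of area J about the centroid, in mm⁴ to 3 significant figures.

Decompose the section into non-overlapping parts with the origin at the bottom-left of its bounding rectangle.
Outer rectangle: 80 × 80, A = 6 400 mm², y = 40 mm, Ī = 3 413 333 mm⁴.
Inner void (subtracted): 34 × 34, A = 1 156 mm², y = 40 mm, Ī = 111 361 mm⁴.
By symmetry the centroid is at mid-height, ȳ = 40 mm.
All pieces are centred on the centroidal x-axis, so I = ΣĪ (holes subtracted) = 3 301 972 mm⁴.
Repeating about the centroidal y-axis gives I_y = 3 301 972 mm⁴.
Polar second moment: J = I_x + I_y = 6 603 944 mm⁴.

J ≈ 6.60 × 10⁶ mm⁴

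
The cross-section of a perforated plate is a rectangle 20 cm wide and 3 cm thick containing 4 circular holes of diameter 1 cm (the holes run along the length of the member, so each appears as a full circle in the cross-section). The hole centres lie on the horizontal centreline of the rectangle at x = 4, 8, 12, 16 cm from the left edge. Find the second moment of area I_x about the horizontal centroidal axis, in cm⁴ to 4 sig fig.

I_x ≈ 44.80 cm⁴

Split into non-overlapping primitives; take the origin at the lower-left of the bounding box.
Plate: 20 × 3, A = 60 cm², y = 1.5 cm, Ī = 45 cm⁴.
Hole 1 (subtracted): ⌀1, A = 0.785398 cm², y = 1.5 cm, Ī = 0.0490874 cm⁴.
Hole 2 (subtracted): ⌀1, A = 0.785398 cm², y = 1.5 cm, Ī = 0.0490874 cm⁴.
Hole 3 (subtracted): ⌀1, A = 0.785398 cm², y = 1.5 cm, Ī = 0.0490874 cm⁴.
Hole 4 (subtracted): ⌀1, A = 0.785398 cm², y = 1.5 cm, Ī = 0.0490874 cm⁴.
By symmetry the centroid is at mid-height, ȳ = 1.5 cm.
All pieces are centred on the horizontal centroidal axis, so I = ΣĪ (holes subtracted) = 44.8037 cm⁴.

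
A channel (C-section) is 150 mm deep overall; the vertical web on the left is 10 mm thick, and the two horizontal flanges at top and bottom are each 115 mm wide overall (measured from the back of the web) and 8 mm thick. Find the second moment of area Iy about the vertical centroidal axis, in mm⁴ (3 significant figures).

Iy ≈ 4.18 × 10⁶ mm⁴

Treat the section as a set of non-overlapping primitives; coordinates are from the bounding-box lower-left.
Web: 10 × 150, A = 1 500 mm², x = 5 mm, Ī = 12 500 mm⁴.
Top flange (beyond web): 105 × 8, A = 840 mm², x = 62.5 mm, Ī = 771 750 mm⁴.
Bottom flange (beyond web): 105 × 8, A = 840 mm², x = 62.5 mm, Ī = 771 750 mm⁴.
Centroid: x̄ = ΣA·x / ΣA = 35.377 mm.
Transfer each piece to the vertical centroidal axis using Ī + A·d² with d = x − 35.377:
  web: d = -30.377 mm → contributes +1 396 676 mm⁴
  top flange (beyond web): d = 27.123 mm → contributes +1 389 686 mm⁴
  bottom flange (beyond web): d = 27.123 mm → contributes +1 389 686 mm⁴
Total I = 4 176 047 mm⁴.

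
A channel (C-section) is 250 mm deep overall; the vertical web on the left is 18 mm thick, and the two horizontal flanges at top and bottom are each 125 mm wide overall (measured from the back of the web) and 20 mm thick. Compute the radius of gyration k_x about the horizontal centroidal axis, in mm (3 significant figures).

Break the section into simple shapes (no overlaps), measuring from the bottom-left corner of the bounding box.
Web: 18 × 250, A = 4 500 mm², y = 125 mm, Ī = 23 437 500 mm⁴.
Top flange (beyond web): 107 × 20, A = 2 140 mm², y = 240 mm, Ī = 71 333 mm⁴.
Bottom flange (beyond web): 107 × 20, A = 2 140 mm², y = 10 mm, Ī = 71 333 mm⁴.
By symmetry the centroid is at mid-height, ȳ = 125 mm.
Transfer each piece to the horizontal centroidal axis using Ī + A·d² with d = y − 125:
  web: d = 0 mm → contributes +23 437 500 mm⁴
  top flange (beyond web): d = 115 mm → contributes +28 372 833 mm⁴
  bottom flange (beyond web): d = -115 mm → contributes +28 372 833 mm⁴
Total I = 80 183 167 mm⁴.
Radius of gyration: k = √(I/A) = √(80 183 167 / 8 780) = 95.564 mm.

k_x ≈ 95.6 mm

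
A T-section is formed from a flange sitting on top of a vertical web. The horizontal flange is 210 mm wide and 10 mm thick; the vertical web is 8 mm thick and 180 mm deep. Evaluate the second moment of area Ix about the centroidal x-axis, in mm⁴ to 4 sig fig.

Decompose the section into non-overlapping parts with the origin at the bottom-left of its bounding rectangle.
Flange: 210 × 10, A = 2 100 mm², y = 185 mm, Ī = 17 500 mm⁴.
Web: 8 × 180, A = 1 440 mm², y = 90 mm, Ī = 3 888 000 mm⁴.
Centroid: ȳ = ΣA·y / ΣA = 146.356 mm.
Transfer each piece to the centroidal x-axis using Ī + A·d² with d = y − 146.356:
  flange: d = 38.6441 mm → contributes +3 153 564 mm⁴
  web: d = -56.3559 mm → contributes +8 461 427 mm⁴
Total I = 11 614 992 mm⁴.

Ix ≈ 1.161 × 10⁷ mm⁴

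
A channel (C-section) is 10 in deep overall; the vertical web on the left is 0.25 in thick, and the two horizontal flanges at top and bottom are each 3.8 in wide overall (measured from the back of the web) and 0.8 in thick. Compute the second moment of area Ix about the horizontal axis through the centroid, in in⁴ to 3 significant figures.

Ix ≈ 141 in⁴

Treat the section as a set of non-overlapping primitives; coordinates are from the bounding-box lower-left.
Web: 0.25 × 10, A = 2.5 in², y = 5 in, Ī = 20.833 in⁴.
Top flange (beyond web): 3.55 × 0.8, A = 2.84 in², y = 9.6 in, Ī = 0.15147 in⁴.
Bottom flange (beyond web): 3.55 × 0.8, A = 2.84 in², y = 0.4 in, Ī = 0.15147 in⁴.
By symmetry the centroid is at mid-height, ȳ = 5 in.
Transfer each piece to the horizontal axis through the centroid using Ī + A·d² with d = y − 5:
  web: d = 0 in → contributes +20.833 in⁴
  top flange (beyond web): d = 4.6 in → contributes +60.246 in⁴
  bottom flange (beyond web): d = -4.6 in → contributes +60.246 in⁴
Total I = 141.33 in⁴.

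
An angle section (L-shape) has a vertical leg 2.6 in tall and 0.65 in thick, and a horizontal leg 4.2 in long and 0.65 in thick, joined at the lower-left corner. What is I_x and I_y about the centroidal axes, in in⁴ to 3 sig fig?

Split into non-overlapping primitives; take the origin at the lower-left of the bounding box.
Vertical leg: 0.65 × 2.6, A = 1.69 in², y = 1.3 in, Ī = 0.95203 in⁴.
Horizontal leg (remainder): 3.55 × 0.65, A = 2.3075 in², y = 0.325 in, Ī = 0.081243 in⁴.
Centroid: ȳ = ΣA·y / ΣA = 0.7372 in.
Transfer each piece to the centroidal x-axis using Ī + A·d² with d = y − 0.7372:
  vertical leg: d = 0.5628 in → contributes +1.4873 in⁴
  horizontal leg (remainder): d = -0.4122 in → contributes +0.4733 in⁴
Total I = 1.9606 in⁴.
For the y-axis: x̄ = 1.5372 in.
Repeating about the centroidal y-axis gives I_y = 6.7849 in⁴.

I_x ≈ 1.96 in⁴, I_y ≈ 6.78 in⁴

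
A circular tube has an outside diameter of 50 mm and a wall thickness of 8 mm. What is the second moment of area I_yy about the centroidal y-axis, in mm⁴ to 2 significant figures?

Treat the section as a set of non-overlapping primitives; coordinates are from the bounding-box lower-left.
Outer circle: ⌀50, A = 1 963 mm², x = 25 mm, Ī = 306 796 mm⁴.
Bore (subtracted): ⌀34, A = 907.9 mm², x = 25 mm, Ī = 65 597 mm⁴.
By symmetry the centroid is at mid-width, x̄ = 25 mm.
All pieces are centred on the centroidal y-axis, so I = ΣĪ (holes subtracted) = 241 199 mm⁴.

I_yy ≈ 2.4 × 10⁵ mm⁴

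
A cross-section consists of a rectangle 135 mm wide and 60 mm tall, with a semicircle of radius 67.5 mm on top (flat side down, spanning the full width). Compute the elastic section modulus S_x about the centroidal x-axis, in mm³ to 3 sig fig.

S_x ≈ 2.54 × 10⁵ mm³

Split into non-overlapping primitives; take the origin at the lower-left of the bounding box.
Rectangular body: 135 × 60, A = 8 100 mm², y = 30 mm, Ī = 2 430 000 mm⁴.
Semicircular cap: semicircle r = 67.5, A = 7156.9 mm², y = 88.648 mm, Ī = 2 278 490 mm⁴.
Centroid: ȳ = ΣA·y / ΣA = 57.511 mm.
Transfer each piece to the centroidal x-axis using Ī + A·d² with d = y − 57.511:
  rectangular body: d = -27.511 mm → contributes +8 560 695 mm⁴
  semicircular cap: d = 31.137 mm → contributes +9 217 018 mm⁴
Total I = 17 777 713 mm⁴.
Extreme fibre distance c = 69.989 mm; S = I/c = 254 009 mm³.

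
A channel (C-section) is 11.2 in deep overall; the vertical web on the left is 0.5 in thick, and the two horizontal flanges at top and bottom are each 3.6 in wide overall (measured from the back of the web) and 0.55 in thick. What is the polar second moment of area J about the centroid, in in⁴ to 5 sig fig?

Treat the section as a set of non-overlapping primitives; coordinates are from the bounding-box lower-left.
Web: 0.5 × 11.2, A = 5.6 in², y = 5.6 in, Ī = 58.53867 in⁴.
Top flange (beyond web): 3.1 × 0.55, A = 1.705 in², y = 10.925 in, Ī = 0.04298021 in⁴.
Bottom flange (beyond web): 3.1 × 0.55, A = 1.705 in², y = 0.275 in, Ī = 0.04298021 in⁴.
By symmetry the centroid is at mid-height, ȳ = 5.6 in.
Transfer each piece to the centroidal x-axis using Ī + A·d² with d = y − 5.6:
  web: d = 0 in → contributes +58.53867 in⁴
  top flange (beyond web): d = 5.325 in → contributes +48.38932 in⁴
  bottom flange (beyond web): d = -5.325 in → contributes +48.38932 in⁴
Total I = 155.3173 in⁴.
For the y-axis: x̄ = 0.9312431 in.
Repeating about the centroidal y-axis gives I_y = 9.714438 in⁴.
Polar second moment: J = I_x + I_y = 165.0317 in⁴.

J ≈ 165.03 in⁴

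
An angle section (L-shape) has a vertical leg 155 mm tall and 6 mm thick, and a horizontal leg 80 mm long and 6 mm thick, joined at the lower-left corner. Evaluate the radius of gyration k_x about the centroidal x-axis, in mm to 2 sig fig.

k_x ≈ 51 mm

Decompose the section into non-overlapping parts with the origin at the bottom-left of its bounding rectangle.
Vertical leg: 6 × 155, A = 930 mm², y = 77.5 mm, Ī = 1 861 938 mm⁴.
Horizontal leg (remainder): 74 × 6, A = 444 mm², y = 3 mm, Ī = 1 332 mm⁴.
Centroid: ȳ = ΣA·y / ΣA = 53.43 mm.
Transfer each piece to the centroidal x-axis using Ī + A·d² with d = y − 53.43:
  vertical leg: d = 24.07 mm → contributes +2 400 937 mm⁴
  horizontal leg (remainder): d = -50.43 mm → contributes +1 130 316 mm⁴
Total I = 3 531 253 mm⁴.
Radius of gyration: k = √(I/A) = √(3 531 253 / 1 374) = 50.7 mm.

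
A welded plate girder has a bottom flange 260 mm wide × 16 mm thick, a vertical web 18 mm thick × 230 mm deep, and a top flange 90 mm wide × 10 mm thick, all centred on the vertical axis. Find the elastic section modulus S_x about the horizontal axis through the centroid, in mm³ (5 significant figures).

Treat the section as a set of non-overlapping primitives; coordinates are from the bounding-box lower-left.
Bottom plate: 260 × 16, A = 4 160 mm², y = 8 mm, Ī = 88746.67 mm⁴.
Web plate: 18 × 230, A = 4 140 mm², y = 131 mm, Ī = 18 250 500 mm⁴.
Top plate: 90 × 10, A = 900 mm², y = 251 mm, Ī = 7 500 mm⁴.
Centroid: ȳ = ΣA·y / ΣA = 87.12174 mm.
Transfer each piece to the horizontal axis through the centroid using Ī + A·d² with d = y − 87.12174:
  bottom plate: d = -79.12174 mm → contributes +26 131 385 mm⁴
  web plate: d = 43.87826 mm → contributes +26 221 249 mm⁴
  top plate: d = 163.8783 mm → contributes +24 177 976 mm⁴
Total I = 76 530 610 mm⁴.
Extreme fibre distance c = 168.8783 mm; S = I/c = 453170.3 mm³.

S_x ≈ 4.5317 × 10⁵ mm³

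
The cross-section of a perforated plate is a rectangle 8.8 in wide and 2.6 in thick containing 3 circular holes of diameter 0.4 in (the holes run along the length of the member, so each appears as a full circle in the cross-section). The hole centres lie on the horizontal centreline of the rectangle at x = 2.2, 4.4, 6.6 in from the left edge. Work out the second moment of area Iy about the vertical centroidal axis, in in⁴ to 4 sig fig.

Break the section into simple shapes (no overlaps), measuring from the bottom-left corner of the bounding box.
Plate: 8.8 × 2.6, A = 22.88 in², x = 4.4 in, Ī = 147.652 in⁴.
Hole 1 (subtracted): ⌀0.4, A = 0.125664 in², x = 2.2 in, Ī = 0.00125664 in⁴.
Hole 2 (subtracted): ⌀0.4, A = 0.125664 in², x = 4.4 in, Ī = 0.00125664 in⁴.
Hole 3 (subtracted): ⌀0.4, A = 0.125664 in², x = 6.6 in, Ī = 0.00125664 in⁴.
By symmetry the centroid is at mid-width, x̄ = 4.4 in.
Transfer each piece to the vertical centroidal axis using Ī + A·d² with d = x − 4.4:
  plate: d = 0 in → contributes +147.652 in⁴
  hole 1: d = -2.2 in → contributes −0.609469 in⁴
  hole 2: d = 0 in → contributes −0.00125664 in⁴
  hole 3: d = 2.2 in → contributes −0.609469 in⁴
Total I = 146.432 in⁴.

Iy ≈ 146.4 in⁴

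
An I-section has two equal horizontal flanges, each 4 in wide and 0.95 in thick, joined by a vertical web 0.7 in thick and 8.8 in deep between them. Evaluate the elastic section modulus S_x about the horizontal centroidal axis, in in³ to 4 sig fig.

S_x ≈ 41.30 in³

Treat the section as a set of non-overlapping primitives; coordinates are from the bounding-box lower-left.
Bottom flange: 4 × 0.95, A = 3.8 in², y = 0.475 in, Ī = 0.285792 in⁴.
Web: 0.7 × 8.8, A = 6.16 in², y = 5.35 in, Ī = 39.7525 in⁴.
Top flange: 4 × 0.95, A = 3.8 in², y = 10.225 in, Ī = 0.285792 in⁴.
By symmetry the centroid is at mid-height, ȳ = 5.35 in.
Transfer each piece to the horizontal centroidal axis using Ī + A·d² with d = y − 5.35:
  bottom flange: d = -4.875 in → contributes +90.5952 in⁴
  web: d = 0 in → contributes +39.7525 in⁴
  top flange: d = 4.875 in → contributes +90.5952 in⁴
Total I = 220.943 in⁴.
Extreme fibre distance c = 5.35 in; S = I/c = 41.2977 in³.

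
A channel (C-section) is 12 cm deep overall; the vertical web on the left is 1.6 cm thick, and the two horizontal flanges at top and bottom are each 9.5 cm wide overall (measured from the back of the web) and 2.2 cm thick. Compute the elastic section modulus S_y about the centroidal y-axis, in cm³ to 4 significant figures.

S_y ≈ 82.26 cm³

Decompose the section into non-overlapping parts with the origin at the bottom-left of its bounding rectangle.
Web: 1.6 × 12, A = 19.2 cm², x = 0.8 cm, Ī = 4.096 cm⁴.
Top flange (beyond web): 7.9 × 2.2, A = 17.38 cm², x = 5.55 cm, Ī = 90.3905 cm⁴.
Bottom flange (beyond web): 7.9 × 2.2, A = 17.38 cm², x = 5.55 cm, Ī = 90.3905 cm⁴.
Centroid: x̄ = ΣA·x / ΣA = 3.85986 cm.
Transfer each piece to the centroidal y-axis using Ī + A·d² with d = x − 3.85986:
  web: d = -3.05986 cm → contributes +183.861 cm⁴
  top flange (beyond web): d = 1.69014 cm → contributes +140.038 cm⁴
  bottom flange (beyond web): d = 1.69014 cm → contributes +140.038 cm⁴
Total I = 463.936 cm⁴.
Extreme fibre distance c = 5.64014 cm; S = I/c = 82.2561 cm³.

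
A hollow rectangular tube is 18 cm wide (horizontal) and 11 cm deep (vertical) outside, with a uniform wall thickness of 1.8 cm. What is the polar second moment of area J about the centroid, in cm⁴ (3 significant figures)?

Split into non-overlapping primitives; take the origin at the lower-left of the bounding box.
Outer rectangle: 18 × 11, A = 198 cm², y = 5.5 cm, Ī = 1996.5 cm⁴.
Inner void (subtracted): 14.4 × 7.4, A = 106.56 cm², y = 5.5 cm, Ī = 486.27 cm⁴.
By symmetry the centroid is at mid-height, ȳ = 5.5 cm.
All pieces are centred on the centroidal x-axis, so I = ΣĪ (holes subtracted) = 1510.2 cm⁴.
Repeating about the centroidal y-axis gives I_y = 3504.6 cm⁴.
Polar second moment: J = I_x + I_y = 5014.9 cm⁴.

J ≈ 5010 cm⁴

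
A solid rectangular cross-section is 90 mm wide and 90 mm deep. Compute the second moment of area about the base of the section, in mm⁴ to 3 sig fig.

The section: 90 × 90, A = 8 100 mm², y = 45 mm, Ī = 5 467 500 mm⁴.
Transfer it to the base of the section using Ī + A·d² with d = y − 0:
  the section: d = 45 mm → contributes +21 870 000 mm⁴
Total I = 21 870 000 mm⁴.

I_base ≈ 2.19 × 10⁷ mm⁴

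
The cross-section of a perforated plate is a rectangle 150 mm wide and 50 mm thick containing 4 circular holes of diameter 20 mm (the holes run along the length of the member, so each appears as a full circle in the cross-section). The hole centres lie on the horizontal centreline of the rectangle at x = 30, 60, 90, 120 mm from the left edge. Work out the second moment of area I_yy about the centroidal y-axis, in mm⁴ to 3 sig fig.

Break the section into simple shapes (no overlaps), measuring from the bottom-left corner of the bounding box.
Plate: 150 × 50, A = 7 500 mm², x = 75 mm, Ī = 14 062 500 mm⁴.
Hole 1 (subtracted): ⌀20, A = 314.16 mm², x = 30 mm, Ī = 7 854 mm⁴.
Hole 2 (subtracted): ⌀20, A = 314.16 mm², x = 60 mm, Ī = 7 854 mm⁴.
Hole 3 (subtracted): ⌀20, A = 314.16 mm², x = 90 mm, Ī = 7 854 mm⁴.
Hole 4 (subtracted): ⌀20, A = 314.16 mm², x = 120 mm, Ī = 7 854 mm⁴.
By symmetry the centroid is at mid-width, x̄ = 75 mm.
Transfer each piece to the centroidal y-axis using Ī + A·d² with d = x − 75:
  plate: d = 0 mm → contributes +14 062 500 mm⁴
  hole 1: d = -45 mm → contributes −644 026 mm⁴
  hole 2: d = -15 mm → contributes −78 540 mm⁴
  hole 3: d = 15 mm → contributes −78 540 mm⁴
  hole 4: d = 45 mm → contributes −644 026 mm⁴
Total I = 12 617 367 mm⁴.

I_yy ≈ 1.26 × 10⁷ mm⁴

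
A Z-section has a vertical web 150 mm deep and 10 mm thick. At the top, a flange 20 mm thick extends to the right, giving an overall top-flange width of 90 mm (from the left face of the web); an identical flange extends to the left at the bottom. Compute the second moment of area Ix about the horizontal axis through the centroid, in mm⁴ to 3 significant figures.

Treat the section as a set of non-overlapping primitives; coordinates are from the bounding-box lower-left.
Web: 10 × 150, A = 1 500 mm², y = 75 mm, Ī = 2 812 500 mm⁴.
Top flange (beyond web): 80 × 20, A = 1 600 mm², y = 140 mm, Ī = 53 333 mm⁴.
Bottom flange (beyond web): 80 × 20, A = 1 600 mm², y = 10 mm, Ī = 53 333 mm⁴.
Centroid: ȳ = ΣA·y / ΣA = 75 mm.
Transfer each piece to the horizontal axis through the centroid using Ī + A·d² with d = y − 75:
  web: d = 0 mm → contributes +2 812 500 mm⁴
  top flange (beyond web): d = 65 mm → contributes +6 813 333 mm⁴
  bottom flange (beyond web): d = -65 mm → contributes +6 813 333 mm⁴
Total I = 16 439 167 mm⁴.

Ix ≈ 1.64 × 10⁷ mm⁴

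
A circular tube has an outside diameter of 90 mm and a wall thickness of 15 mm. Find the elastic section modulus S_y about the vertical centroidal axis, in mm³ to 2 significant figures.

Treat the section as a set of non-overlapping primitives; coordinates are from the bounding-box lower-left.
Outer circle: ⌀90, A = 6 362 mm², x = 45 mm, Ī = 3 220 623 mm⁴.
Bore (subtracted): ⌀60, A = 2 827 mm², x = 45 mm, Ī = 636 173 mm⁴.
By symmetry the centroid is at mid-width, x̄ = 45 mm.
All pieces are centred on the vertical centroidal axis, so I = ΣĪ (holes subtracted) = 2 584 451 mm⁴.
Extreme fibre distance c = 45 mm; S = I/c = 57 432 mm³.

S_y ≈ 5.7 × 10⁴ mm³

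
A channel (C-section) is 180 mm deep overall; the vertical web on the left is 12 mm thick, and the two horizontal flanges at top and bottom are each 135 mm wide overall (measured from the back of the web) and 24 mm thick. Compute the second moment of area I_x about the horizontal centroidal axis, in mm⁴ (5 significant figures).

Split into non-overlapping primitives; take the origin at the lower-left of the bounding box.
Web: 12 × 180, A = 2 160 mm², y = 90 mm, Ī = 5 832 000 mm⁴.
Top flange (beyond web): 123 × 24, A = 2 952 mm², y = 168 mm, Ī = 141 696 mm⁴.
Bottom flange (beyond web): 123 × 24, A = 2 952 mm², y = 12 mm, Ī = 141 696 mm⁴.
By symmetry the centroid is at mid-height, ȳ = 90 mm.
Transfer each piece to the horizontal centroidal axis using Ī + A·d² with d = y − 90:
  web: d = 0 mm → contributes +5 832 000 mm⁴
  top flange (beyond web): d = 78 mm → contributes +18 101 664 mm⁴
  bottom flange (beyond web): d = -78 mm → contributes +18 101 664 mm⁴
Total I = 42 035 328 mm⁴.

I_x ≈ 4.2035 × 10⁷ mm⁴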